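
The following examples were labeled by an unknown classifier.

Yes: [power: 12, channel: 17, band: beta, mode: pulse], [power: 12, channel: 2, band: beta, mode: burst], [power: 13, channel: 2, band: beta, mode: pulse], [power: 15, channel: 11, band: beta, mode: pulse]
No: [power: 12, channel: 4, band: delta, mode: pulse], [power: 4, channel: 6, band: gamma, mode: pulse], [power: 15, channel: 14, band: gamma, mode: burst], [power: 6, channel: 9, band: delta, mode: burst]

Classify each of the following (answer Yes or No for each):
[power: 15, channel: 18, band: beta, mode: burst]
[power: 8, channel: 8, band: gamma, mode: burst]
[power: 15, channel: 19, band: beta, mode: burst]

Yes, No, Yes

Checking candidate rules against both groups, what survives is: band is beta.
[power: 15, channel: 18, band: beta, mode: burst]: Yes (band is beta).
[power: 8, channel: 8, band: gamma, mode: burst]: No (band is gamma).
[power: 15, channel: 19, band: beta, mode: burst]: Yes (band is beta).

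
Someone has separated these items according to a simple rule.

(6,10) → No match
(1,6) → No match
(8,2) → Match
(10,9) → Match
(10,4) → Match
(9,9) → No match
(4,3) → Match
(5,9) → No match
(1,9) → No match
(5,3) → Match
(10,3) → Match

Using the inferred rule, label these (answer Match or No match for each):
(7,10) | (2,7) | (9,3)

No match, No match, Match

The pattern is that an item is 'Match' exactly when: first > second.
(7,10): 7 < 10, does not pass → No match. (2,7): 2 < 7, does not pass → No match. (9,3): 9 > 3, matches → Match.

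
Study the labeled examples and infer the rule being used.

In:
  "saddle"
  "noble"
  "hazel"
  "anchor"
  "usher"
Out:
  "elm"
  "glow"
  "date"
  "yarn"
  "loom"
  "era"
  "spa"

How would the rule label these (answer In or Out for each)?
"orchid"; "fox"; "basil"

'In' ⟺ length ≥ 5.
"orchid" — length 6, hence In. "fox" — length 3, hence Out. "basil" — length 5, hence In.

In, Out, In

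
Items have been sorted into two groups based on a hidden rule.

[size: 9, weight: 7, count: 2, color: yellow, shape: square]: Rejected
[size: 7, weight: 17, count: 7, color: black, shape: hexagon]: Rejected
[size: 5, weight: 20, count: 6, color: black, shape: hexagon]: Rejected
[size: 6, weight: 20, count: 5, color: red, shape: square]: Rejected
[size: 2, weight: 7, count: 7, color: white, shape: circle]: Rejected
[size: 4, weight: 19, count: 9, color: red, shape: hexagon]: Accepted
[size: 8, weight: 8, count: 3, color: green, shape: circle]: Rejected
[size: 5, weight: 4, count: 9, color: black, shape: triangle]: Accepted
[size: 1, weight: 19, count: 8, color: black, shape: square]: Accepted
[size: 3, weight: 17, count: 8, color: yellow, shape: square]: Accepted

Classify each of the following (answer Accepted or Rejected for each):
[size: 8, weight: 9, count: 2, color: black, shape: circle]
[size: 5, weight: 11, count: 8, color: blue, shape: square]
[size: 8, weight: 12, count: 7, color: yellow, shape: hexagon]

Rejected, Accepted, Rejected

The rule appears to be: count ≥ 8.
[size: 8, weight: 9, count: 2, color: black, shape: circle] → count = 2 → Rejected.
[size: 5, weight: 11, count: 8, color: blue, shape: square] → count = 8 → Accepted.
[size: 8, weight: 12, count: 7, color: yellow, shape: hexagon] → count = 7 → Rejected.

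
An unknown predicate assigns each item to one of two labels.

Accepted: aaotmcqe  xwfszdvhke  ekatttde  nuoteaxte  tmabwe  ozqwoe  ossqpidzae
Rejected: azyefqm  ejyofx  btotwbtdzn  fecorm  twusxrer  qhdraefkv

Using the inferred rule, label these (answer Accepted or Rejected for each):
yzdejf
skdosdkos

Rejected, Rejected

The simplest hypothesis consistent with all the labels is: ends with 'e'.
yzdejf: ends with 'f', does not pass → Rejected.
skdosdkos: ends with 's', does not pass → Rejected.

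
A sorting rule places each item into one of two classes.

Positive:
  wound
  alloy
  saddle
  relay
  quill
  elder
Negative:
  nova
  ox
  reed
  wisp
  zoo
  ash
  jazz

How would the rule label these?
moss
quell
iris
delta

Negative, Positive, Negative, Positive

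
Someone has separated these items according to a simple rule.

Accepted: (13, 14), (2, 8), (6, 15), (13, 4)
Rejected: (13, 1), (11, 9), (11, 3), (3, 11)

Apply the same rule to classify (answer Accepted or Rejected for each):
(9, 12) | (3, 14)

Accepted, Accepted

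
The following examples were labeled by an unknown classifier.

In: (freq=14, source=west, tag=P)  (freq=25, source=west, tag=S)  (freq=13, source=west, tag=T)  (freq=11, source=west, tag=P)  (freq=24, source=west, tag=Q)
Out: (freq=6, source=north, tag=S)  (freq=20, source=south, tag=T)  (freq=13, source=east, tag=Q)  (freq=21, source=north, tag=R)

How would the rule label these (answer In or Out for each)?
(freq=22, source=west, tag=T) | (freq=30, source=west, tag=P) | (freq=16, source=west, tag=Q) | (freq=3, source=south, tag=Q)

The common property of the 'In' items is: source is west. No 'Out' item has it.
(freq=22, source=west, tag=T): In (source is west). (freq=30, source=west, tag=P): In (source is west). (freq=16, source=west, tag=Q): In (source is west). (freq=3, source=south, tag=Q): Out (source is south).

In, In, In, Out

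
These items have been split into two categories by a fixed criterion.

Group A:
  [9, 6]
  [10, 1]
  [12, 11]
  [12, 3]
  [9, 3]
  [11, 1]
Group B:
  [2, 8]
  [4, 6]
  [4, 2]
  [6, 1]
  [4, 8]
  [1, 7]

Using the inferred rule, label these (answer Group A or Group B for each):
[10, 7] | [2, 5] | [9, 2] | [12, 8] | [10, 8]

The pattern is that an item is 'Group A' exactly when: first ≥ 7.
[10, 7]: Group A (first 10). [2, 5]: Group B (first 2). [9, 2]: Group A (first 9). [12, 8]: Group A (first 12). [10, 8]: Group A (first 10).

Group A, Group B, Group A, Group A, Group A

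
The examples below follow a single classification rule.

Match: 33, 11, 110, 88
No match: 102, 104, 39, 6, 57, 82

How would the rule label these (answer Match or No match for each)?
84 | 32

Comparing the two groups points to one rule — multiple of 11.
84: 84 = 11·7 + 7 — does not pass, so No match. 32: 32 = 11·2 + 10 — does not pass, so No match.

No match, No match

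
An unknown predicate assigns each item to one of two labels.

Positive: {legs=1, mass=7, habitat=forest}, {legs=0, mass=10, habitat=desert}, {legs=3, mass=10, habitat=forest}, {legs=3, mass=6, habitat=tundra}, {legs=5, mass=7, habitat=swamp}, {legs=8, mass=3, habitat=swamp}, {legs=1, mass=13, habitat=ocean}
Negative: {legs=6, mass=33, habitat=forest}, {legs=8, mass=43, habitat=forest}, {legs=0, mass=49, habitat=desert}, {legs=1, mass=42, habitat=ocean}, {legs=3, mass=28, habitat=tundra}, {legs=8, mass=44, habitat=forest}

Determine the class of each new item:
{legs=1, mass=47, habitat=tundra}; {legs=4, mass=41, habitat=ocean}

Negative, Negative

All 'Positive' examples share one property — mass ≤ 13 — and every 'Negative' example lacks it.
{legs=1, mass=47, habitat=tundra} → mass = 47 → Negative. {legs=4, mass=41, habitat=ocean} → mass = 41 → Negative.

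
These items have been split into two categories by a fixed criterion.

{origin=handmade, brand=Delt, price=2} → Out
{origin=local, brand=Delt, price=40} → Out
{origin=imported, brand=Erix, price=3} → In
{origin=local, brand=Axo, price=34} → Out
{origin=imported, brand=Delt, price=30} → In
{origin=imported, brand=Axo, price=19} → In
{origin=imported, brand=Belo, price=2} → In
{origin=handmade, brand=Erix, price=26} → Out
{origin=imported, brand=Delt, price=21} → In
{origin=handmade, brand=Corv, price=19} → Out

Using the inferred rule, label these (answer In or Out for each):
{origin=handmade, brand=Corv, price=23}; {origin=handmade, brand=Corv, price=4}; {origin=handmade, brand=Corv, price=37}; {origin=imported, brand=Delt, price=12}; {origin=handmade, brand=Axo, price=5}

The classifier is using: origin is imported.
{origin=handmade, brand=Corv, price=23} → origin is handmade → Out. {origin=handmade, brand=Corv, price=4} → origin is handmade → Out. {origin=handmade, brand=Corv, price=37} → origin is handmade → Out. {origin=imported, brand=Delt, price=12} → origin is imported → In. {origin=handmade, brand=Axo, price=5} → origin is handmade → Out.

Out, Out, Out, In, Out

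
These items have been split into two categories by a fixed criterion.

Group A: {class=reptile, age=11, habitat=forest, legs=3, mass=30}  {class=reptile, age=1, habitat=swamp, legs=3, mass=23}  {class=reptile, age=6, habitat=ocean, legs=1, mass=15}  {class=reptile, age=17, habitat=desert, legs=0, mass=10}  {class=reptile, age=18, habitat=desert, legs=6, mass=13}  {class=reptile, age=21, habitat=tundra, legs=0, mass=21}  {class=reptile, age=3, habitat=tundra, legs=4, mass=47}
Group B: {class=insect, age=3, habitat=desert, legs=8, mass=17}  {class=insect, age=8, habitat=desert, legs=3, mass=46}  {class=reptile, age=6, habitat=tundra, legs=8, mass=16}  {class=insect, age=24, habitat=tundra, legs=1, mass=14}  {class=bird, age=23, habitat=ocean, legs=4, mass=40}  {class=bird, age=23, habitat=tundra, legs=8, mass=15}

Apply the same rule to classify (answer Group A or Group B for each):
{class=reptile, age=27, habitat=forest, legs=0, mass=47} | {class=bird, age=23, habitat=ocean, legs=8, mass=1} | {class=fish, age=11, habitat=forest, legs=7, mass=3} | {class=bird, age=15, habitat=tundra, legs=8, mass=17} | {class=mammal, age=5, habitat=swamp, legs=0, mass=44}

Group A, Group B, Group B, Group B, Group B

Every 'Group A' example satisfies: class is reptile AND legs ≤ 6. None of the 'Group B' examples do.
{class=reptile, age=27, habitat=forest, legs=0, mass=47} → class is reptile, legs = 0 → Group A. {class=bird, age=23, habitat=ocean, legs=8, mass=1} → class is bird, legs = 8 → Group B. {class=fish, age=11, habitat=forest, legs=7, mass=3} → class is fish, legs = 7 → Group B. {class=bird, age=15, habitat=tundra, legs=8, mass=17} → class is bird, legs = 8 → Group B. {class=mammal, age=5, habitat=swamp, legs=0, mass=44} → class is mammal, legs = 0 → Group B.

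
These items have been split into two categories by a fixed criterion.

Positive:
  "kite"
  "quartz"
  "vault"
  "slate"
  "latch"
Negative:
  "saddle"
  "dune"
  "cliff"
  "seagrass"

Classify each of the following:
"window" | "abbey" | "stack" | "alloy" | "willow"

Rule: contains 't'. This holds for each 'Positive' example and fails for each 'Negative' one.

Negative, Negative, Positive, Negative, Negative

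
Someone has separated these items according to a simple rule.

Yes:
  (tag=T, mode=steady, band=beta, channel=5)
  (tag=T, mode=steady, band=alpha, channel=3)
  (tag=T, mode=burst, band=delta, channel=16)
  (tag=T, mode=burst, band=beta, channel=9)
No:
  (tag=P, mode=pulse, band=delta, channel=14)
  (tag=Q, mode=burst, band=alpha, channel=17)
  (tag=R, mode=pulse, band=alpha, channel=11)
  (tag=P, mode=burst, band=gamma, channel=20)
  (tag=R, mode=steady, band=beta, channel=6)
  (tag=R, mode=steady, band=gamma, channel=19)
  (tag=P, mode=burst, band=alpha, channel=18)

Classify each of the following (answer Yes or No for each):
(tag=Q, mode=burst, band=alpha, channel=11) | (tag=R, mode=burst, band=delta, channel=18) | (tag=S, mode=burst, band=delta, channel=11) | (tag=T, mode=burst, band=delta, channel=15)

Looking at the examples, the only property every 'Yes' case has and every 'No' case lacks is: tag is T.
(tag=Q, mode=burst, band=alpha, channel=11) → tag is Q → No.
(tag=R, mode=burst, band=delta, channel=18) → tag is R → No.
(tag=S, mode=burst, band=delta, channel=11) → tag is S → No.
(tag=T, mode=burst, band=delta, channel=15) → tag is T → Yes.

No, No, No, Yes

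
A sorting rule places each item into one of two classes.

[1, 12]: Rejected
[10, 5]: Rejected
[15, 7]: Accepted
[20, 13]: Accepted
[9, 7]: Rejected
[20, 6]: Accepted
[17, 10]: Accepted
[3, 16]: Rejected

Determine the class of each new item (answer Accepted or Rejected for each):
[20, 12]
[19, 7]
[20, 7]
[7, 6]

A rule that fits every label: sum ≥ 22 — true of each 'Accepted' example, false of each 'Rejected' one.
[20, 12]: Accepted (20+12 = 32).
[19, 7]: Accepted (19+7 = 26).
[20, 7]: Accepted (20+7 = 27).
[7, 6]: Rejected (7+6 = 13).

Accepted, Accepted, Accepted, Rejected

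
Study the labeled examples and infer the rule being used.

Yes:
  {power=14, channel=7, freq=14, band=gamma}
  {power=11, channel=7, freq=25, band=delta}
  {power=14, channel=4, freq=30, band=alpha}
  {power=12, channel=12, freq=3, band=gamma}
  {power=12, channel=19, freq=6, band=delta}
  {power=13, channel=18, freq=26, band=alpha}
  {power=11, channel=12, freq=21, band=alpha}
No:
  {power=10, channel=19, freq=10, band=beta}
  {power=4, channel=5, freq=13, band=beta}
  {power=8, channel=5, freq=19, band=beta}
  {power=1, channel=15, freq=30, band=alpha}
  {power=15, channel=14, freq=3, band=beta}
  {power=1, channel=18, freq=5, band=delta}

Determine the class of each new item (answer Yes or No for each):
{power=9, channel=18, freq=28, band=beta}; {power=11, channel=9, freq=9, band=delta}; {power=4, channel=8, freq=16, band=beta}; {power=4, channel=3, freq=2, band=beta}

No, Yes, No, No

Every 'Yes' example satisfies: power ≥ 11 AND power ≤ 14. None of the 'No' examples do.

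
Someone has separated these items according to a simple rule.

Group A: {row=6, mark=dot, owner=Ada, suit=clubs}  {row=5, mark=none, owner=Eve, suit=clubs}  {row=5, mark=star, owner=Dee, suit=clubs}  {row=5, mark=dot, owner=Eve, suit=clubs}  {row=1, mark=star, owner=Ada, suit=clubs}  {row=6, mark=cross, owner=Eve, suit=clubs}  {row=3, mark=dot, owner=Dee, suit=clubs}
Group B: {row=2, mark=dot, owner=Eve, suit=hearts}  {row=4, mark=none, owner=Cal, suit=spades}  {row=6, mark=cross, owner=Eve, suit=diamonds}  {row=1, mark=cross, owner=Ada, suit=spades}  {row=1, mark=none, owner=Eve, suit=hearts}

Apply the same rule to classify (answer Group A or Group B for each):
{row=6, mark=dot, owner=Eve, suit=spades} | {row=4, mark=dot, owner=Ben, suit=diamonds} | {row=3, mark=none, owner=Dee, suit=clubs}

Group B, Group B, Group A

All 'Group A' examples share one property — suit is clubs — and every 'Group B' example lacks it.
{row=6, mark=dot, owner=Eve, suit=spades} → suit is spades → Group B. {row=4, mark=dot, owner=Ben, suit=diamonds} → suit is diamonds → Group B. {row=3, mark=none, owner=Dee, suit=clubs} → suit is clubs → Group A.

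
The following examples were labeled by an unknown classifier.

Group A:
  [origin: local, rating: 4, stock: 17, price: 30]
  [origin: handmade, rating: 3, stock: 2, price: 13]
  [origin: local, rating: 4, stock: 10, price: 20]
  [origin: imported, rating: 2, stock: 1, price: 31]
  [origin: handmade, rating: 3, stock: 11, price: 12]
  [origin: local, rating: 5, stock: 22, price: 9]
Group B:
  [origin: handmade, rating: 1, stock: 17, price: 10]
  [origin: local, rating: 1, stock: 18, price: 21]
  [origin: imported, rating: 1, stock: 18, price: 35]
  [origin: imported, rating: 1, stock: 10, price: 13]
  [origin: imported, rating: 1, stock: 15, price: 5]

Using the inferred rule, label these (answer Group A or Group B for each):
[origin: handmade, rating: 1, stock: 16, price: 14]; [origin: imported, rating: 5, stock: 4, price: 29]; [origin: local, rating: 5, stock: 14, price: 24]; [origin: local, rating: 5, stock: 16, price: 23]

Group B, Group A, Group A, Group A

The distinguishing property — rating ≥ 2 — holds for all the 'Group A' cases and none of the 'Group B' cases.
[origin: handmade, rating: 1, stock: 16, price: 14]: rating = 1, fails this test → Group B.
[origin: imported, rating: 5, stock: 4, price: 29]: rating = 5, qualifies → Group A.
[origin: local, rating: 5, stock: 14, price: 24]: rating = 5, qualifies → Group A.
[origin: local, rating: 5, stock: 16, price: 23]: rating = 5, qualifies → Group A.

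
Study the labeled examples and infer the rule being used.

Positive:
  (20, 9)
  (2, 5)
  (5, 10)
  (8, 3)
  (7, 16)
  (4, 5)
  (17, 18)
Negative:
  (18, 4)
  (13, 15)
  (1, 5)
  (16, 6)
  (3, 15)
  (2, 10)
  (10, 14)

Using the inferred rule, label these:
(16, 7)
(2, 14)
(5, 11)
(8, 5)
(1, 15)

Positive, Negative, Negative, Positive, Negative

The rule appears to be: sum is odd.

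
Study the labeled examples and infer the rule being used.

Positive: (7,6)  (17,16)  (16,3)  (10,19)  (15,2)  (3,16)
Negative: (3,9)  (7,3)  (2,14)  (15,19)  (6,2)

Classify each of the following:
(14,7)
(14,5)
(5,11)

Looking at the examples, the only property every 'Positive' case has and every 'Negative' case lacks is: sum is odd.
(14,7) → 14+7 = 21 → Positive. (14,5) → 14+5 = 19 → Positive. (5,11) → 5+11 = 16 → Negative.

Positive, Positive, Negative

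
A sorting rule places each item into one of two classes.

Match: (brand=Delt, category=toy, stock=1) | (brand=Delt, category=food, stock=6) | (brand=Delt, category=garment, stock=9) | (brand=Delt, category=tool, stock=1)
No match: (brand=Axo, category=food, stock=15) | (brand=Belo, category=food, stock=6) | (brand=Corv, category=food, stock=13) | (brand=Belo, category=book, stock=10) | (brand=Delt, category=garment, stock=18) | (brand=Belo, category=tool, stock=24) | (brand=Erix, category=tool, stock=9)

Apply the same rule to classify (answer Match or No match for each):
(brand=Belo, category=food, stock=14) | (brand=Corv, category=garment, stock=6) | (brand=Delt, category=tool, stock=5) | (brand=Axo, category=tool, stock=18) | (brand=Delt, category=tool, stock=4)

Every 'Match' example satisfies: brand is Delt AND stock ≤ 9. None of the 'No match' examples do.
(brand=Belo, category=food, stock=14) — brand is Belo, stock = 14, hence No match.
(brand=Corv, category=garment, stock=6) — brand is Corv, stock = 6, hence No match.
(brand=Delt, category=tool, stock=5) — brand is Delt, stock = 5, hence Match.
(brand=Axo, category=tool, stock=18) — brand is Axo, stock = 18, hence No match.
(brand=Delt, category=tool, stock=4) — brand is Delt, stock = 4, hence Match.

No match, No match, Match, No match, Match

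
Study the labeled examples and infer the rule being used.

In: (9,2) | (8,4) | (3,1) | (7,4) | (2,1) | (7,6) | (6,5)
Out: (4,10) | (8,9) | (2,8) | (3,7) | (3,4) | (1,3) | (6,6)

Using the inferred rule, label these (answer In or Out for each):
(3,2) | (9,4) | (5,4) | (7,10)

One predicate separates the groups cleanly: first > second.
(3,2): 3 > 2 — matches, so In.
(9,4): 9 > 4 — matches, so In.
(5,4): 5 > 4 — matches, so In.
(7,10): 7 < 10 — does not pass, so Out.

In, In, In, Out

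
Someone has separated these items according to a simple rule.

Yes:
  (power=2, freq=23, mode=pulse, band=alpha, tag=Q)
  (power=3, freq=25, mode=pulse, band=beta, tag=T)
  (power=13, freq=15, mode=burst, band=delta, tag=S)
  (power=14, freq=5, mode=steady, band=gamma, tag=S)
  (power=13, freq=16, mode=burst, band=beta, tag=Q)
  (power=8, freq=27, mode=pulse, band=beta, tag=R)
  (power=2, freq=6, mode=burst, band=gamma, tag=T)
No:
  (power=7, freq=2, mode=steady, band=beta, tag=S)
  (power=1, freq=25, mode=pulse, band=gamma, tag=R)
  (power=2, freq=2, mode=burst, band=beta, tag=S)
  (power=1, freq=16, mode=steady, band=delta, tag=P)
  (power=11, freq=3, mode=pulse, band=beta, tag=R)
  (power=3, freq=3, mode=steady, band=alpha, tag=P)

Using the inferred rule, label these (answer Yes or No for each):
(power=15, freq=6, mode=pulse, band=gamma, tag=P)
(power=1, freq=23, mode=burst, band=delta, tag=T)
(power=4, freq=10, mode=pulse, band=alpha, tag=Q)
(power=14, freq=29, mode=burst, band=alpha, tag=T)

The pattern is that an item is 'Yes' exactly when: freq ≥ 5 AND power ≥ 2.
(power=15, freq=6, mode=pulse, band=gamma, tag=P) → freq = 6, power = 15 → Yes.
(power=1, freq=23, mode=burst, band=delta, tag=T) → freq = 23, power = 1 → No.
(power=4, freq=10, mode=pulse, band=alpha, tag=Q) → freq = 10, power = 4 → Yes.
(power=14, freq=29, mode=burst, band=alpha, tag=T) → freq = 29, power = 14 → Yes.

Yes, No, Yes, Yes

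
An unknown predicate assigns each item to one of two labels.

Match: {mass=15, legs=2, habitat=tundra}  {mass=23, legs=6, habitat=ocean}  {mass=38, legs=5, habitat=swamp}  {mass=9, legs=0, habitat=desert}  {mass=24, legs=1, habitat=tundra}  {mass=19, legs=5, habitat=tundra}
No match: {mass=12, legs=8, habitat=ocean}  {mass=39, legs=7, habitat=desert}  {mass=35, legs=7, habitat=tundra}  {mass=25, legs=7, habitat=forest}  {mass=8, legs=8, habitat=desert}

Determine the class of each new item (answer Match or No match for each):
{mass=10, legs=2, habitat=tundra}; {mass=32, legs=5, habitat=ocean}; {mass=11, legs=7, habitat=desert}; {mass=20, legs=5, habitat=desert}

The common property of the 'Match' items is: legs ≤ 6. No 'No match' item has it.
{mass=10, legs=2, habitat=tundra}: legs = 2 — qualifies, so Match.
{mass=32, legs=5, habitat=ocean}: legs = 5 — qualifies, so Match.
{mass=11, legs=7, habitat=desert}: legs = 7 — lacks this property, so No match.
{mass=20, legs=5, habitat=desert}: legs = 5 — qualifies, so Match.

Match, Match, No match, Match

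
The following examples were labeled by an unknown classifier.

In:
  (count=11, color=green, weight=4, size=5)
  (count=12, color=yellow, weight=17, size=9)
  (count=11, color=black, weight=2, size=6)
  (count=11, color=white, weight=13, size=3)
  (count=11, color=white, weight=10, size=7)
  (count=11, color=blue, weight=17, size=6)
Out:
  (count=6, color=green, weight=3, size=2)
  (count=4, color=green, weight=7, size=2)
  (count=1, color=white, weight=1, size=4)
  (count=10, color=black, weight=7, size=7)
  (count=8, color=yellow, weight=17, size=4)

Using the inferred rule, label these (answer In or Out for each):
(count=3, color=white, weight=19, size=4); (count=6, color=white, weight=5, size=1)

Out, Out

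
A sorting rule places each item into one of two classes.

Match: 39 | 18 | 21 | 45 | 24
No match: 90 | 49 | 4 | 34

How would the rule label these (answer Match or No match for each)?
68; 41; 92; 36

The pattern is that an item is 'Match' exactly when: multiple of 3 AND at most 45.
68 — 68 = 3·22 + 2, 68 > 45, hence No match.
41 — 41 = 3·13 + 2, 41 ≤ 45, hence No match.
92 — 92 = 3·30 + 2, 92 > 45, hence No match.
36 — 36 = 3·12, 36 ≤ 45, hence Match.

No match, No match, No match, Match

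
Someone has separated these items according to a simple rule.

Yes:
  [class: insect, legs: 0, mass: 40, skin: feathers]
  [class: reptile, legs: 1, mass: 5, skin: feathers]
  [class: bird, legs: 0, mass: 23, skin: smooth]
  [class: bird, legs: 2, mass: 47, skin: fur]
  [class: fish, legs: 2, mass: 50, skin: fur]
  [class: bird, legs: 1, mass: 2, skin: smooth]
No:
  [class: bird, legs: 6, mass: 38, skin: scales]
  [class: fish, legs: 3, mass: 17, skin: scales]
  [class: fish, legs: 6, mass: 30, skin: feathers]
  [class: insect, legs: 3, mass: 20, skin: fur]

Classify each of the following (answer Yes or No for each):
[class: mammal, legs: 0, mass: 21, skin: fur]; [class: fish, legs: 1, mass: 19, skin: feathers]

Yes, Yes

The simplest hypothesis consistent with all the labels is: legs ≤ 2.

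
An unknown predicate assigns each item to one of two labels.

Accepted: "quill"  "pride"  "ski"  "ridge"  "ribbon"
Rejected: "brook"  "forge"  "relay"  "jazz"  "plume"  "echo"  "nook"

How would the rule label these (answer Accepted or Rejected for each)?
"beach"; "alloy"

Rejected, Rejected

All 'Accepted' examples share one property — contains 'i' — and every 'Rejected' example lacks it.
"beach": Rejected (no 'i'). "alloy": Rejected (no 'i').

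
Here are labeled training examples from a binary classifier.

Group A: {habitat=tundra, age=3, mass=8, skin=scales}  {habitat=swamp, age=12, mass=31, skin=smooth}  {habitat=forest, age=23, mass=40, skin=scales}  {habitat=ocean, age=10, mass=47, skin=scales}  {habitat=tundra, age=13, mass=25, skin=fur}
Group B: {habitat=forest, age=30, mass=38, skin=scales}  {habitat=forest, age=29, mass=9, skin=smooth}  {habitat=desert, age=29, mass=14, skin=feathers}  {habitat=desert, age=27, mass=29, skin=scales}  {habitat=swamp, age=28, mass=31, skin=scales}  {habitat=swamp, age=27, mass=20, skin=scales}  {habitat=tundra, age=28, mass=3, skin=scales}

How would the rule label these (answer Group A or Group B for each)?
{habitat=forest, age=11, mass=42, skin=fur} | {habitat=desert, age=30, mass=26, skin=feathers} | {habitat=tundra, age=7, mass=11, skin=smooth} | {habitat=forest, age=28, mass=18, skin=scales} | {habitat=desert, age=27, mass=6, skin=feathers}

The classifier is using: age ≤ 23.

Group A, Group B, Group A, Group B, Group B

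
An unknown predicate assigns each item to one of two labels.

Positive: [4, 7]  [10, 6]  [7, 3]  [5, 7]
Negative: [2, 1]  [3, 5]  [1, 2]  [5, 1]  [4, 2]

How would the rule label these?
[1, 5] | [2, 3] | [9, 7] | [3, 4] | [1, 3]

Negative, Negative, Positive, Negative, Negative

One predicate separates the groups cleanly: sum ≥ 10.
[1, 5] — 1+5 = 6, hence Negative. [2, 3] — 2+3 = 5, hence Negative. [9, 7] — 9+7 = 16, hence Positive. [3, 4] — 3+4 = 7, hence Negative. [1, 3] — 1+3 = 4, hence Negative.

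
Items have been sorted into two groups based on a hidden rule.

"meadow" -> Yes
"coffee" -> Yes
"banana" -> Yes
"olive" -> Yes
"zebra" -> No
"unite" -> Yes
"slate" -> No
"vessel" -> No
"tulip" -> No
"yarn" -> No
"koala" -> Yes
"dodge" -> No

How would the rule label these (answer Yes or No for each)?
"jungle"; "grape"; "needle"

The pattern is that an item is 'Yes' exactly when: has ≥ 3 vowels.
"jungle" → 2 vowels → No. "grape" → 2 vowels → No. "needle" → 3 vowels → Yes.

No, No, Yes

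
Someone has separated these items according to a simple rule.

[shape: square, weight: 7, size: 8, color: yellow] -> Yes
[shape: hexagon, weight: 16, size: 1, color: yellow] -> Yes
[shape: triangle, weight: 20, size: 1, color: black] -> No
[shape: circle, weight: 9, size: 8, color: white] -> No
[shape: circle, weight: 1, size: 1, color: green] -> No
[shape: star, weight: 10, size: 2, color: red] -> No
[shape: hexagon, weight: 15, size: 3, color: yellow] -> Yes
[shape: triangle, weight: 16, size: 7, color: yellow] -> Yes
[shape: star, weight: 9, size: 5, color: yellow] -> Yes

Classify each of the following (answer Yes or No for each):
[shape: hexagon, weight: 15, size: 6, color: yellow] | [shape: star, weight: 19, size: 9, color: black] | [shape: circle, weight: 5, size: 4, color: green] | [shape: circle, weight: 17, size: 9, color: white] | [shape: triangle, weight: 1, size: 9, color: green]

Every 'Yes' example satisfies: color is yellow. None of the 'No' examples do.
[shape: hexagon, weight: 15, size: 6, color: yellow] — color is yellow, hence Yes.
[shape: star, weight: 19, size: 9, color: black] — color is black, hence No.
[shape: circle, weight: 5, size: 4, color: green] — color is green, hence No.
[shape: circle, weight: 17, size: 9, color: white] — color is white, hence No.
[shape: triangle, weight: 1, size: 9, color: green] — color is green, hence No.

Yes, No, No, No, No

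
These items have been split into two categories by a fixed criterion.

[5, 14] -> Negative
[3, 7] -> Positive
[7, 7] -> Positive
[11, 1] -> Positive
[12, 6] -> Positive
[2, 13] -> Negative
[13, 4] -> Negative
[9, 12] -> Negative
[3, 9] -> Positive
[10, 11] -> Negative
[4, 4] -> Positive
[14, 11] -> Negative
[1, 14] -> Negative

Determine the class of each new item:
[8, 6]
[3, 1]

A rule that fits every label: sum is even — true of each 'Positive' example, false of each 'Negative' one.

Positive, Positive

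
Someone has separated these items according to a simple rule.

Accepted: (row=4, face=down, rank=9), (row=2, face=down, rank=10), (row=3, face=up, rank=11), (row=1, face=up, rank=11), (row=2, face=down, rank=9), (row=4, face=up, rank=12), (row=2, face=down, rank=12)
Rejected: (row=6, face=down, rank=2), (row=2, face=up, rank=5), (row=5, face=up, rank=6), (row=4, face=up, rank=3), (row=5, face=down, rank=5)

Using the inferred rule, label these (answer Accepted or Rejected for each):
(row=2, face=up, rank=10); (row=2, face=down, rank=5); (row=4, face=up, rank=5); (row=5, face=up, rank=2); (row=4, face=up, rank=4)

Every 'Accepted' example satisfies: rank ≥ 9. None of the 'Rejected' examples do.
(row=2, face=up, rank=10) → rank = 10 → Accepted. (row=2, face=down, rank=5) → rank = 5 → Rejected. (row=4, face=up, rank=5) → rank = 5 → Rejected. (row=5, face=up, rank=2) → rank = 2 → Rejected. (row=4, face=up, rank=4) → rank = 4 → Rejected.

Accepted, Rejected, Rejected, Rejected, Rejected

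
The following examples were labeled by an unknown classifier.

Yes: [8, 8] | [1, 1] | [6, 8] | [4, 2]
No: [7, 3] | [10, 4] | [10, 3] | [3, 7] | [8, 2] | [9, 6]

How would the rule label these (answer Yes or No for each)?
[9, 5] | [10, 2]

No, No

The pattern is that an item is 'Yes' exactly when: |first − second| ≤ 2.
No: [9, 5], since |9−5| = 4.
No: [10, 2], since |10−2| = 8.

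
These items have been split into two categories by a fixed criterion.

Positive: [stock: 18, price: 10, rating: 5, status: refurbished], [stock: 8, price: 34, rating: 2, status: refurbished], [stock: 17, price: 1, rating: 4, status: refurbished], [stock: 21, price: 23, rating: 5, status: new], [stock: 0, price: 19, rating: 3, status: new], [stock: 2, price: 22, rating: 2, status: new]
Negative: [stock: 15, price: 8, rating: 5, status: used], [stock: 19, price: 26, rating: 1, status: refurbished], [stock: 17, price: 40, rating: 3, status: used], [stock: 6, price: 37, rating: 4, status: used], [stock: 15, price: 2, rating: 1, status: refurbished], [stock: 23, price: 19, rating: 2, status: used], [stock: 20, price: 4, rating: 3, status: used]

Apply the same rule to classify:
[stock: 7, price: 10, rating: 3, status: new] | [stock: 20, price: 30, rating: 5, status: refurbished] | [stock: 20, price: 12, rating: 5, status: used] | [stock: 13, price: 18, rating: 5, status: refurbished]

Positive, Positive, Negative, Positive

Every 'Positive' example satisfies: status is not used AND rating ≥ 2. None of the 'Negative' examples do.
[stock: 7, price: 10, rating: 3, status: new]: Positive (status is new, rating = 3).
[stock: 20, price: 30, rating: 5, status: refurbished]: Positive (status is refurbished, rating = 5).
[stock: 20, price: 12, rating: 5, status: used]: Negative (status is used, rating = 5).
[stock: 13, price: 18, rating: 5, status: refurbished]: Positive (status is refurbished, rating = 5).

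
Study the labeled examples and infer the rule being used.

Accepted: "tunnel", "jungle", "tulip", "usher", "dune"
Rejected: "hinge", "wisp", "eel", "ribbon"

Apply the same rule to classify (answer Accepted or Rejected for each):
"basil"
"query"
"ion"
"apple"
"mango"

Rejected, Accepted, Rejected, Rejected, Rejected

A rule that fits every label: contains 'u' — true of each 'Accepted' example, false of each 'Rejected' one.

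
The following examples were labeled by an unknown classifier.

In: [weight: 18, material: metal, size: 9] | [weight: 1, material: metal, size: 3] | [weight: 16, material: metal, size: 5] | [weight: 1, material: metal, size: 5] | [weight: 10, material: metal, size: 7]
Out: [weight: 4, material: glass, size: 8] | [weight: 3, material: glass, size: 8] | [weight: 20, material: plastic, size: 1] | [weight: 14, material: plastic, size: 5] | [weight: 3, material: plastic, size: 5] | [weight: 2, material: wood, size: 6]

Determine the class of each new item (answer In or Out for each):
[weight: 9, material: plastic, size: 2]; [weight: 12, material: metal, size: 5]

Rule: material is metal. This holds for each 'In' example and fails for each 'Out' one.
[weight: 9, material: plastic, size: 2]: material is plastic, does not satisfy this → Out. [weight: 12, material: metal, size: 5]: material is metal, fits → In.

Out, In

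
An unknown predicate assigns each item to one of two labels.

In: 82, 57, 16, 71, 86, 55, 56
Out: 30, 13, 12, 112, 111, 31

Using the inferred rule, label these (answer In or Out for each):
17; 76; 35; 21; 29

The classifier is using: digit sum ≥ 5.

In, In, In, Out, In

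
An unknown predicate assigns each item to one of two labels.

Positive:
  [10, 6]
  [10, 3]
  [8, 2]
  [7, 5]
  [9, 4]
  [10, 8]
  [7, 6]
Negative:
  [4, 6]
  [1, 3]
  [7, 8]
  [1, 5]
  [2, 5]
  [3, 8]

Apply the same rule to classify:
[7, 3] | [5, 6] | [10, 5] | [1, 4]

Positive, Negative, Positive, Negative

Every 'Positive' example satisfies: first > second. None of the 'Negative' examples do.
[7, 3] — 7 > 3, hence Positive.
[5, 6] — 5 < 6, hence Negative.
[10, 5] — 10 > 5, hence Positive.
[1, 4] — 1 < 4, hence Negative.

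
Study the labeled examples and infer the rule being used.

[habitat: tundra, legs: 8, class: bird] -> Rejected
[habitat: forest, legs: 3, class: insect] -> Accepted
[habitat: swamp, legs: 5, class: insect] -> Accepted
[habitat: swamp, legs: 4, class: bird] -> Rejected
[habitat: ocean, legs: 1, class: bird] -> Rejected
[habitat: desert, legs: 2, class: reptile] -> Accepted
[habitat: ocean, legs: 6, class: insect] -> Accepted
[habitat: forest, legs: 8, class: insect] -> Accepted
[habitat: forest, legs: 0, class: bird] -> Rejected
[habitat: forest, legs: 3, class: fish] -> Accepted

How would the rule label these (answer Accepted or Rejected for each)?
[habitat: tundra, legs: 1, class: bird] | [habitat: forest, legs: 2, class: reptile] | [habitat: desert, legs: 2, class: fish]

Comparing the two groups points to one rule — class is not bird.
[habitat: tundra, legs: 1, class: bird] — class is bird, hence Rejected. [habitat: forest, legs: 2, class: reptile] — class is reptile, hence Accepted. [habitat: desert, legs: 2, class: fish] — class is fish, hence Accepted.

Rejected, Accepted, Accepted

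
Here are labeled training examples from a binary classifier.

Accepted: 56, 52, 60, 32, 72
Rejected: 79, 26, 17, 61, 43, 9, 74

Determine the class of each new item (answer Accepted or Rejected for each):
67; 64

All 'Accepted' examples share one property — multiple of 4 — and every 'Rejected' example lacks it.
67 — 67 = 4·16 + 3, hence Rejected.
64 — 64 = 4·16, hence Accepted.

Rejected, Accepted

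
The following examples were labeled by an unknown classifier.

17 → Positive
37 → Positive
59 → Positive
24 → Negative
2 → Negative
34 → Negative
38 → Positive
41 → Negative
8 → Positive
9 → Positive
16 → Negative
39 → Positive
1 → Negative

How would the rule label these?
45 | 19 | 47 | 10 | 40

Positive, Positive, Positive, Negative, Negative

Rule: digit sum ≥ 8. This holds for each 'Positive' example and fails for each 'Negative' one.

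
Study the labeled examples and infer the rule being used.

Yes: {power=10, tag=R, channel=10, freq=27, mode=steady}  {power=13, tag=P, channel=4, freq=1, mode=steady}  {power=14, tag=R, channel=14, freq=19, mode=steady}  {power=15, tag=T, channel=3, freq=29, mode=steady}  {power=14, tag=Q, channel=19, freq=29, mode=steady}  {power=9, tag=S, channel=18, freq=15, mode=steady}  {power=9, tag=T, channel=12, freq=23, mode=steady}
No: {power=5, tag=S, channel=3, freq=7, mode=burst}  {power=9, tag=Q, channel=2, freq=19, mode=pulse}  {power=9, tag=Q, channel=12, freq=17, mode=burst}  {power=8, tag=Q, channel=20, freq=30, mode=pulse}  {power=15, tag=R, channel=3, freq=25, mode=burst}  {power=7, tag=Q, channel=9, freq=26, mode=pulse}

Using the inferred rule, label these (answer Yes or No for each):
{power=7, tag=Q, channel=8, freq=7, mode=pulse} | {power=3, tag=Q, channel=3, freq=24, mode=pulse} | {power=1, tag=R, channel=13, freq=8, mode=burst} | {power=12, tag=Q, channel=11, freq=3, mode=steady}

No, No, No, Yes

Every 'Yes' example satisfies: mode is steady. None of the 'No' examples do.
{power=7, tag=Q, channel=8, freq=7, mode=pulse} — mode is pulse, hence No. {power=3, tag=Q, channel=3, freq=24, mode=pulse} — mode is pulse, hence No. {power=1, tag=R, channel=13, freq=8, mode=burst} — mode is burst, hence No. {power=12, tag=Q, channel=11, freq=3, mode=steady} — mode is steady, hence Yes.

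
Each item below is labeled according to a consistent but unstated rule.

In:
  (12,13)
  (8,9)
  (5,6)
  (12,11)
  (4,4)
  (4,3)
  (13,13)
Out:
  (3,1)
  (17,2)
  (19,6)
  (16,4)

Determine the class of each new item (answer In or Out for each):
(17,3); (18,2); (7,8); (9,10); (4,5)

The pattern is that an item is 'In' exactly when: |first − second| ≤ 1.
Out: (17,3), since |17−3| = 14. Out: (18,2), since |18−2| = 16. In: (7,8), since |7−8| = 1. In: (9,10), since |9−10| = 1. In: (4,5), since |4−5| = 1.

Out, Out, In, In, In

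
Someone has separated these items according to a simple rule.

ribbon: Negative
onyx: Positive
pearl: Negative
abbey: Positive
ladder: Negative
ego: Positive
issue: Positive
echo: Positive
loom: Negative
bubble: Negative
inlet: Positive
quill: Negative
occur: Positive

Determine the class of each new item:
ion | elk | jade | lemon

Positive, Positive, Negative, Negative

The classifier is using: starts with a vowel.
ion — starts with 'i', hence Positive. elk — starts with 'e', hence Positive. jade — starts with 'j', hence Negative. lemon — starts with 'l', hence Negative.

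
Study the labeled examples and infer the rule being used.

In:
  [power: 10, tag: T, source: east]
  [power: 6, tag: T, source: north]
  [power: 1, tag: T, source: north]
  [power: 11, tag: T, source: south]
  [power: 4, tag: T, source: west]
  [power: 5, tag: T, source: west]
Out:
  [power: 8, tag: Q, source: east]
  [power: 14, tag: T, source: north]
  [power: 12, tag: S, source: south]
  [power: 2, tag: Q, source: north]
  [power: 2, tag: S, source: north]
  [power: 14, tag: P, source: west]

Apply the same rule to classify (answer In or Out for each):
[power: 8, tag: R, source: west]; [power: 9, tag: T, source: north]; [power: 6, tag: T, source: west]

One predicate separates the groups cleanly: tag is T AND power ≤ 11.
[power: 8, tag: R, source: west]: Out (tag is R, power = 8). [power: 9, tag: T, source: north]: In (tag is T, power = 9). [power: 6, tag: T, source: west]: In (tag is T, power = 6).

Out, In, In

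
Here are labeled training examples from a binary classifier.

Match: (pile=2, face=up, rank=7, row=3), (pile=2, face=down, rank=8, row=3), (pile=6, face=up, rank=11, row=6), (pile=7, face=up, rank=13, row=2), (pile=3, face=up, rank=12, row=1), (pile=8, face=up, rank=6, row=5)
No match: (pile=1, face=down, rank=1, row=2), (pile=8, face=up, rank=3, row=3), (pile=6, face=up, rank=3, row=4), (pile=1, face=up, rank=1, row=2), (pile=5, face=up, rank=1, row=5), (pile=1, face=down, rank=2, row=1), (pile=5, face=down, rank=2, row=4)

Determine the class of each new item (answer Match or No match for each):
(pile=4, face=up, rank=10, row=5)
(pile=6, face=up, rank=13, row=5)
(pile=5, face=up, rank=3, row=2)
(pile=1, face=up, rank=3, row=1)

A rule that fits every label: rank ≥ 6 — true of each 'Match' example, false of each 'No match' one.
(pile=4, face=up, rank=10, row=5): rank = 10 — matches, so Match. (pile=6, face=up, rank=13, row=5): rank = 13 — matches, so Match. (pile=5, face=up, rank=3, row=2): rank = 3 — does not satisfy this, so No match. (pile=1, face=up, rank=3, row=1): rank = 3 — does not satisfy this, so No match.

Match, Match, No match, No match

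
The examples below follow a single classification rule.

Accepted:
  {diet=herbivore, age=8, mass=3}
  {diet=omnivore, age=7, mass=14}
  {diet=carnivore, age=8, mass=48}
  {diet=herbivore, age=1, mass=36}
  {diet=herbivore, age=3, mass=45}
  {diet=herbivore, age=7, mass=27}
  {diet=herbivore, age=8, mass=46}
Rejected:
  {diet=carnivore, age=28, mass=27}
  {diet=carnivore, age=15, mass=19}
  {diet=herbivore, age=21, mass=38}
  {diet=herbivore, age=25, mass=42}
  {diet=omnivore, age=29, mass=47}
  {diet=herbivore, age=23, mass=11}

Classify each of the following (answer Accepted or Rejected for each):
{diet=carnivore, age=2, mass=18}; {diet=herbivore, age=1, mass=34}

Accepted, Accepted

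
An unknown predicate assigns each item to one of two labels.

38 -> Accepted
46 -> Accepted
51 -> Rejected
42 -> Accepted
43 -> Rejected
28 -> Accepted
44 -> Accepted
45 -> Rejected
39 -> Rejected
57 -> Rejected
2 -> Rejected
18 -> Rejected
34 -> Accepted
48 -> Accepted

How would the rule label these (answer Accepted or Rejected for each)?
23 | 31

Rule: even AND at least 28. This holds for each 'Accepted' example and fails for each 'Rejected' one.

Rejected, Rejected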